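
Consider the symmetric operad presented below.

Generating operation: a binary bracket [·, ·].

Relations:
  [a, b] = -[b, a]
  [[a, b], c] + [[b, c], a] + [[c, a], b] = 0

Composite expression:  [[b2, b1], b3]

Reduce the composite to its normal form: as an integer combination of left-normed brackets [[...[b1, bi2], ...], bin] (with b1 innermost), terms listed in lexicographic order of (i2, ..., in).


-[[b1, b2], b3]


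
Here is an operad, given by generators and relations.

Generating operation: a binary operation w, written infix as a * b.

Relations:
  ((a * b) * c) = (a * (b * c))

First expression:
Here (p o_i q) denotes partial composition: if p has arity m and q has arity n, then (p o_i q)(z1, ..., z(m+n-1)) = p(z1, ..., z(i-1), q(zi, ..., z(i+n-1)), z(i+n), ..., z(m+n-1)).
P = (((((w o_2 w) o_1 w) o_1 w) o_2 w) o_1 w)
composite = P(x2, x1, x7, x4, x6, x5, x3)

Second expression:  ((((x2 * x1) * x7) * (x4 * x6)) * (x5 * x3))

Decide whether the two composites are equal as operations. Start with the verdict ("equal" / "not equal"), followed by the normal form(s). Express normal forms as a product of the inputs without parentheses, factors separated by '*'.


equal; both compose to x2 * x1 * x7 * x4 * x6 * x5 * x3

The first expression, normalized: x2 * x1 * x7 * x4 * x6 * x5 * x3
The second expression, normalized: x2 * x1 * x7 * x4 * x6 * x5 * x3
The forms coincide; equal.


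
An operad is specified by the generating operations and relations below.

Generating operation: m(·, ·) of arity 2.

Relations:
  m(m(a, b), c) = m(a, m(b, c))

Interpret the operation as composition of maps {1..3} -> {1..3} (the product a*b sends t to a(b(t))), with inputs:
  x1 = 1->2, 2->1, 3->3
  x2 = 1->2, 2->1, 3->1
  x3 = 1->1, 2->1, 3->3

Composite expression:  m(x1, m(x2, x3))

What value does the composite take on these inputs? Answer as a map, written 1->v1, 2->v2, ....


1->1, 2->1, 3->2

m(x2, x3) = 1->2, 2->2, 3->1
m(x1, m(x2, x3)) = 1->1, 2->1, 3->2


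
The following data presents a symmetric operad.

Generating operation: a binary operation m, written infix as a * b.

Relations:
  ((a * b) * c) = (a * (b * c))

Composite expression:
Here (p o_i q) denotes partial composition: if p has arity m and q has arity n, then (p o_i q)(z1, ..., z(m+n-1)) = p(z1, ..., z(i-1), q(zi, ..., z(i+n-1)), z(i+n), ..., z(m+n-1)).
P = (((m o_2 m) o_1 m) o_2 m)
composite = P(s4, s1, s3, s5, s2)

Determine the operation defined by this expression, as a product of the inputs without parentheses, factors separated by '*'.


s4 * s1 * s3 * s5 * s2


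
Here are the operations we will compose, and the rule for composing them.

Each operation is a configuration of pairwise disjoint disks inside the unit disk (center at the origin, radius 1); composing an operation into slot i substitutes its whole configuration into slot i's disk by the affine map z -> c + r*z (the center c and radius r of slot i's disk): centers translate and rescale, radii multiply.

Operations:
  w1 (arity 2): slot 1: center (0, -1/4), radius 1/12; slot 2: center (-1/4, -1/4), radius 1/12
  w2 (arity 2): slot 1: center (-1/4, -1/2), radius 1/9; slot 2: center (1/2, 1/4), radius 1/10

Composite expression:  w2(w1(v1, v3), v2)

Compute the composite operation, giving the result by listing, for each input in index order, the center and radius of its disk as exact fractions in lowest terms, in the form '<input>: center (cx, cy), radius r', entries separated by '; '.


v1: center (-1/4, -19/36), radius 1/108; v2: center (1/2, 1/4), radius 1/10; v3: center (-5/18, -19/36), radius 1/108

Follow each v-input down from w2: c' goes to c + r*c', radius to r*r'.
v1 passes through 2 substitutions, ending at center (-1/4, -19/36), radius 1/108
v3 passes through 2 substitutions, ending at center (-5/18, -19/36), radius 1/108
v2 passes through 1 substitution, ending at center (1/2, 1/4), radius 1/10


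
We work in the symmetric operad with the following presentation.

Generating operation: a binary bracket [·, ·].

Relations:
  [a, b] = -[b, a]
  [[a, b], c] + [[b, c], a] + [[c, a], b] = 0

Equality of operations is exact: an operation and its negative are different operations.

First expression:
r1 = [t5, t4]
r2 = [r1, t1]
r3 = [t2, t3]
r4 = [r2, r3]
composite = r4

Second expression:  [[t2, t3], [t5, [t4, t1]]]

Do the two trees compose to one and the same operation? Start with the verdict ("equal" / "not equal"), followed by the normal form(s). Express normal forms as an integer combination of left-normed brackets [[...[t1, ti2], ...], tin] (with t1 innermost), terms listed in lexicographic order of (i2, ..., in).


not equal; first: [[[[t1, t4], t5], t2], t3] - [[[[t1, t4], t5], t3], t2] - [[[[t1, t5], t4], t2], t3] + [[[[t1, t5], t4], t3], t2]; second: -[[[[t1, t4], t5], t2], t3] + [[[[t1, t4], t5], t3], t2]

In normal form, the first expression is [[[[t1, t4], t5], t2], t3] - [[[[t1, t4], t5], t3], t2] - [[[[t1, t5], t4], t2], t3] + [[[[t1, t5], t4], t3], t2]
In normal form, the second expression is -[[[[t1, t4], t5], t2], t3] + [[[[t1, t4], t5], t3], t2]
They disagree, so not equal.


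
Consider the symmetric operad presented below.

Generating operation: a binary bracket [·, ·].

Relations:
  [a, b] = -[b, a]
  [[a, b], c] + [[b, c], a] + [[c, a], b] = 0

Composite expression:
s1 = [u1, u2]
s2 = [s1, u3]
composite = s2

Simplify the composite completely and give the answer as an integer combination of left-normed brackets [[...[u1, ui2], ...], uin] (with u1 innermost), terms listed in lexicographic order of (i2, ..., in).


In the tensor algebra, words opening u1 carry the u1-anchored form.
Composite bracket: [[u1, u2], u3]
Expanding via [a, b] = ab - ba: 4 signed words (2^2 = 4).
Coefficients come from the u1-initial words:
  sign of u1u2u3 is +1, so it contributes +[[u1, u2], u3]

[[u1, u2], u3]


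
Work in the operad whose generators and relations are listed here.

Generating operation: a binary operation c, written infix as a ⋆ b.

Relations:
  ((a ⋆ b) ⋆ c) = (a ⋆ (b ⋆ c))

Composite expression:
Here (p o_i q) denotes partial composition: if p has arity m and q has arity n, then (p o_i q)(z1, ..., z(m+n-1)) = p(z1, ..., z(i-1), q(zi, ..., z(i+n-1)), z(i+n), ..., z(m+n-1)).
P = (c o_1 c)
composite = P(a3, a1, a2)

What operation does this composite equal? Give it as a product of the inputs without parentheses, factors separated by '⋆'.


a3 ⋆ a1 ⋆ a2

All parenthesizations of c agree; list the a-inputs left to right.
(a3 ⋆ a1) spells out as a3 ⋆ a1
((a3 ⋆ a1) ⋆ a2) spells out as a3 ⋆ a1 ⋆ a2


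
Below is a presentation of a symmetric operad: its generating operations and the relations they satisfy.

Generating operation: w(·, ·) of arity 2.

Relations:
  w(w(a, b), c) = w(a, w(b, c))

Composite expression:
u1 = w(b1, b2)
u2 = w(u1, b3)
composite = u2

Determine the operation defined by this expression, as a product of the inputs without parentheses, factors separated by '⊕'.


b1 ⊕ b2 ⊕ b3

Key point: w is associative — brackets drop, the b-order remains.
w(b1, b2) flattens to b1 ⊕ b2
w(w(b1, b2), b3) flattens to b1 ⊕ b2 ⊕ b3


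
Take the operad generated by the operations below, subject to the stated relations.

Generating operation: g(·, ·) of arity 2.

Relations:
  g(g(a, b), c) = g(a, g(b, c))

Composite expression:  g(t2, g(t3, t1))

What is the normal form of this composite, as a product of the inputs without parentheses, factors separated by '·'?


t2 · t3 · t1


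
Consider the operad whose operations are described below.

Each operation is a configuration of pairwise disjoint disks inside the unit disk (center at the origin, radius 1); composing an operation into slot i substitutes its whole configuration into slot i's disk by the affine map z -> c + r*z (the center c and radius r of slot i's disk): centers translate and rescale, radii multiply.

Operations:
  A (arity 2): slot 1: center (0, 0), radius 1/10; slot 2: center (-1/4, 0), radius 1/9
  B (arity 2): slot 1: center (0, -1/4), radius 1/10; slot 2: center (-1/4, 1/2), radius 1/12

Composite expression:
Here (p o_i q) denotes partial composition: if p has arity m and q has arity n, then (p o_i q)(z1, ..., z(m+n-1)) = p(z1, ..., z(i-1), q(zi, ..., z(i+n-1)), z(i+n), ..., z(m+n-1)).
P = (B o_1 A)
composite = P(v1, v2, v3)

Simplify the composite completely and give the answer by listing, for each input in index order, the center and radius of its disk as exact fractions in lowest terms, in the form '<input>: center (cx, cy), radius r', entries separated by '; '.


Follow each v-input down from B: c' goes to c + r*c', radius to r*r'.
input v1: applying the 2 nested substitutions gives center (0, -1/4), radius 1/100
input v2: applying the 2 nested substitutions gives center (-1/40, -1/4), radius 1/90
input v3: applying the 1 nested substitution gives center (-1/4, 1/2), radius 1/12

v1: center (0, -1/4), radius 1/100; v2: center (-1/40, -1/4), radius 1/90; v3: center (-1/4, 1/2), radius 1/12


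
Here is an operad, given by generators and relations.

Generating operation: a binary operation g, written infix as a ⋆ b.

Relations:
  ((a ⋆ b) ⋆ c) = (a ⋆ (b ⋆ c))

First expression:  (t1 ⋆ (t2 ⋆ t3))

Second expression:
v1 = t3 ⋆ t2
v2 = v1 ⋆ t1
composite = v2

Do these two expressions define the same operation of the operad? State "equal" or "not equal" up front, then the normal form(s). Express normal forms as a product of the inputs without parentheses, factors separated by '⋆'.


The first expression reduces to t1 ⋆ t2 ⋆ t3
The second expression reduces to t3 ⋆ t2 ⋆ t1
No match — not equal.

not equal; the first gives t1 ⋆ t2 ⋆ t3 and the second t3 ⋆ t2 ⋆ t1


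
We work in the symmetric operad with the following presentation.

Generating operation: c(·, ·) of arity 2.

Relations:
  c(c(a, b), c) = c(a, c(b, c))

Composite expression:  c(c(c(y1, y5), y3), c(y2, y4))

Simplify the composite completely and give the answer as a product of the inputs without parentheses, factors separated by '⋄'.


y1 ⋄ y5 ⋄ y3 ⋄ y2 ⋄ y4

All parenthesizations of c agree; list the y-inputs left to right.
c(y1, y5) spells out as y1 ⋄ y5
c(c(y1, y5), y3) spells out as y1 ⋄ y5 ⋄ y3
c(y2, y4) spells out as y2 ⋄ y4
c(c(c(y1, y5), y3), c(y2, y4)) spells out as y1 ⋄ y5 ⋄ y3 ⋄ y2 ⋄ y4


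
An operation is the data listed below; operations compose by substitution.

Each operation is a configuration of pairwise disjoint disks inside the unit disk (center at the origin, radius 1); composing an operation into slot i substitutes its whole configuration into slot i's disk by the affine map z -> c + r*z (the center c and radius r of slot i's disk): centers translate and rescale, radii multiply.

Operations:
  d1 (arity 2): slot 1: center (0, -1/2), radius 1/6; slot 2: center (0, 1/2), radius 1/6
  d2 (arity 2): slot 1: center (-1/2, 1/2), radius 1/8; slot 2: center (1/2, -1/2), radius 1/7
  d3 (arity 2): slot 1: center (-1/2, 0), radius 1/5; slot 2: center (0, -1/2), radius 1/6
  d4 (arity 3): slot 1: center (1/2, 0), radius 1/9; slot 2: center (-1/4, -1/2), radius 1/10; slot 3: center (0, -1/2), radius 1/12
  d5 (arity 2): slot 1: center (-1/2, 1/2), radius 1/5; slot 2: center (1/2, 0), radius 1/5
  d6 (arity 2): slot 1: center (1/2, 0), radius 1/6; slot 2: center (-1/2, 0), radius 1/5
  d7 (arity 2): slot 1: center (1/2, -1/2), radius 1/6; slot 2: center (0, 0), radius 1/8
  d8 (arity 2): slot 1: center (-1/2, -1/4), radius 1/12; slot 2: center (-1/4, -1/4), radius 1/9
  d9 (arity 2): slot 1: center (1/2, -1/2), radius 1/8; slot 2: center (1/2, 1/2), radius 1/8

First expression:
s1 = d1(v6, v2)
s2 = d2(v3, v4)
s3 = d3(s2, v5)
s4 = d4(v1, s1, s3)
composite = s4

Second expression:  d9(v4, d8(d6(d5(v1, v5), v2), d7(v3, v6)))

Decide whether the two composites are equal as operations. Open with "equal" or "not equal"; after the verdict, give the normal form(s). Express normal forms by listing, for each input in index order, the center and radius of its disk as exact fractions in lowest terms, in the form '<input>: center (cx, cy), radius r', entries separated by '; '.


Normal form of the first expression: v1: center (1/2, 0), radius 1/9; v2: center (-1/4, -9/20), radius 1/60; v3: center (-1/20, -59/120), radius 1/480; v4: center (-1/30, -61/120), radius 1/420; v5: center (0, -13/24), radius 1/72; v6: center (-1/4, -11/20), radius 1/60
Normal form of the second expression: v1: center (509/1152, 541/1152), radius 1/2880; v2: center (83/192, 15/32), radius 1/480; v3: center (137/288, 133/288), radius 1/432; v4: center (1/2, -1/2), radius 1/8; v5: center (511/1152, 15/32), radius 1/2880; v6: center (15/32, 15/32), radius 1/576
The normal forms differ: not equal.

not equal — first v1: center (1/2, 0), radius 1/9; v2: center (-1/4, -9/20), radius 1/60; v3: center (-1/20, -59/120), radius 1/480; v4: center (-1/30, -61/120), radius 1/420; v5: center (0, -13/24), radius 1/72; v6: center (-1/4, -11/20), radius 1/60, second v1: center (509/1152, 541/1152), radius 1/2880; v2: center (83/192, 15/32), radius 1/480; v3: center (137/288, 133/288), radius 1/432; v4: center (1/2, -1/2), radius 1/8; v5: center (511/1152, 15/32), radius 1/2880; v6: center (15/32, 15/32), radius 1/576


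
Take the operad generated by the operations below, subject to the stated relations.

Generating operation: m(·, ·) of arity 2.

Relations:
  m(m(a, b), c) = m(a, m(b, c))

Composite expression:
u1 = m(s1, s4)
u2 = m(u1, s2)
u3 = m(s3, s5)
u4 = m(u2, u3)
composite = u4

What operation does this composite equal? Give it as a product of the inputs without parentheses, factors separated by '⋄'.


s1 ⋄ s4 ⋄ s2 ⋄ s3 ⋄ s5


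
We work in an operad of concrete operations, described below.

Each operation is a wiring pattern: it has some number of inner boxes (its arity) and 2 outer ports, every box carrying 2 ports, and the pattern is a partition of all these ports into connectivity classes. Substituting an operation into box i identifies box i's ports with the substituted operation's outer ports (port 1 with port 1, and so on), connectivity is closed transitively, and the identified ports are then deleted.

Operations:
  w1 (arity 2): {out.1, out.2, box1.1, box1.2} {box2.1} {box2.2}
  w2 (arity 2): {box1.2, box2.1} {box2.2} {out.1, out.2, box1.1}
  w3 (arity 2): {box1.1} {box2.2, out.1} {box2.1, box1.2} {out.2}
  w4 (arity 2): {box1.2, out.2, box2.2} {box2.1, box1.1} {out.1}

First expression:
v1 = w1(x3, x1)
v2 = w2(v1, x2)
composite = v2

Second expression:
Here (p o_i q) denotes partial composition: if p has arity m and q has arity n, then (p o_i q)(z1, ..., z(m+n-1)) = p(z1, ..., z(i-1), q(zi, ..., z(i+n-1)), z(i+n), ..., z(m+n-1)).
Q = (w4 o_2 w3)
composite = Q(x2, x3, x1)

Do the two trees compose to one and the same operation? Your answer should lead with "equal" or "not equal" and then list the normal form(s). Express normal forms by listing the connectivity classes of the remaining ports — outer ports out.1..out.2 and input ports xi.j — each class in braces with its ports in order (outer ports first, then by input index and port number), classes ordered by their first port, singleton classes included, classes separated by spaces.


The first expression reduces to {out.1, out.2, x2.1, x3.1, x3.2} {x1.1} {x1.2} {x2.2}
The second expression reduces to {out.1} {out.2, x2.2} {x1.1, x3.2} {x1.2, x2.1} {x3.1}
The forms do not match — not equal.

not equal; the first gives {out.1, out.2, x2.1, x3.1, x3.2} {x1.1} {x1.2} {x2.2} and the second {out.1} {out.2, x2.2} {x1.1, x3.2} {x1.2, x2.1} {x3.1}


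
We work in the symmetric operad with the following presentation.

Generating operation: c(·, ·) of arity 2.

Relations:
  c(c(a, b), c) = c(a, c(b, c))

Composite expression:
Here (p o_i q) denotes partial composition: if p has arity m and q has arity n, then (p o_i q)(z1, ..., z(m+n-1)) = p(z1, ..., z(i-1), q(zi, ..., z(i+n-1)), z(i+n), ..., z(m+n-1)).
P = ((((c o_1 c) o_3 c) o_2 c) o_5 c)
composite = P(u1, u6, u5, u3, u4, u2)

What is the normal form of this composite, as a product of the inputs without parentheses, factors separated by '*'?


u1 * u6 * u5 * u3 * u4 * u2

Associativity of c dissolves the nesting; only the u-input order survives.
c(u6, u5) flattens to u6 * u5
c(u1, c(u6, u5)) flattens to u1 * u6 * u5
c(u4, u2) flattens to u4 * u2
c(u3, c(u4, u2)) flattens to u3 * u4 * u2
c(c(u1, c(u6, u5)), c(u3, c(u4, u2))) flattens to u1 * u6 * u5 * u3 * u4 * u2


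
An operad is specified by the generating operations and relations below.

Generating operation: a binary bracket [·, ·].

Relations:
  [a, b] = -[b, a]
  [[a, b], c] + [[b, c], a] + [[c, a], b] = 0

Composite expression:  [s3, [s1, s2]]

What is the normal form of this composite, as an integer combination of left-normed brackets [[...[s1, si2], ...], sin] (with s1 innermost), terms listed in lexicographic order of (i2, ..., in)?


-[[s1, s2], s3]


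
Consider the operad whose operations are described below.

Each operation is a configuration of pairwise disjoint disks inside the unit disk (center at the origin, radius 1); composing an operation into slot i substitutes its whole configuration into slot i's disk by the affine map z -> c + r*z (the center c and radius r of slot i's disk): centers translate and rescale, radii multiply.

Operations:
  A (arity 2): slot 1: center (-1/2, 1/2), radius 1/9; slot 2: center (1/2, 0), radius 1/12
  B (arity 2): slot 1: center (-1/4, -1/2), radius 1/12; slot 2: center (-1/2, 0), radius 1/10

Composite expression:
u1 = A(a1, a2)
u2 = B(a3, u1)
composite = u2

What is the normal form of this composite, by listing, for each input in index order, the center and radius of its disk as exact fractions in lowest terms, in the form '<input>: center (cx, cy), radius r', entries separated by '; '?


a1: center (-11/20, 1/20), radius 1/90; a2: center (-9/20, 0), radius 1/120; a3: center (-1/4, -1/2), radius 1/12

Each a-disk chains the slot maps above it in B; radii multiply.
input a3: applying the 1 nested substitution gives center (-1/4, -1/2), radius 1/12
input a1: applying the 2 nested substitutions gives center (-11/20, 1/20), radius 1/90
input a2: applying the 2 nested substitutions gives center (-9/20, 0), radius 1/120


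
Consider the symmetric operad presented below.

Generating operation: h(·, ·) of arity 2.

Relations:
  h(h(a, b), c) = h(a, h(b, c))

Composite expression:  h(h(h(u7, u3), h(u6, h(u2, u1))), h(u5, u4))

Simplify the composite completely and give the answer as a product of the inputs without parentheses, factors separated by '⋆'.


u7 ⋆ u3 ⋆ u6 ⋆ u2 ⋆ u1 ⋆ u5 ⋆ u4

All parenthesizations of h agree; list the u-inputs left to right.
h(u7, u3) flattens to u7 ⋆ u3
h(u2, u1) flattens to u2 ⋆ u1
h(u6, h(u2, u1)) flattens to u6 ⋆ u2 ⋆ u1
h(h(u7, u3), h(u6, h(u2, u1))) flattens to u7 ⋆ u3 ⋆ u6 ⋆ u2 ⋆ u1
h(u5, u4) flattens to u5 ⋆ u4
h(h(h(u7, u3), h(u6, h(u2, u1))), h(u5, u4)) flattens to u7 ⋆ u3 ⋆ u6 ⋆ u2 ⋆ u1 ⋆ u5 ⋆ u4


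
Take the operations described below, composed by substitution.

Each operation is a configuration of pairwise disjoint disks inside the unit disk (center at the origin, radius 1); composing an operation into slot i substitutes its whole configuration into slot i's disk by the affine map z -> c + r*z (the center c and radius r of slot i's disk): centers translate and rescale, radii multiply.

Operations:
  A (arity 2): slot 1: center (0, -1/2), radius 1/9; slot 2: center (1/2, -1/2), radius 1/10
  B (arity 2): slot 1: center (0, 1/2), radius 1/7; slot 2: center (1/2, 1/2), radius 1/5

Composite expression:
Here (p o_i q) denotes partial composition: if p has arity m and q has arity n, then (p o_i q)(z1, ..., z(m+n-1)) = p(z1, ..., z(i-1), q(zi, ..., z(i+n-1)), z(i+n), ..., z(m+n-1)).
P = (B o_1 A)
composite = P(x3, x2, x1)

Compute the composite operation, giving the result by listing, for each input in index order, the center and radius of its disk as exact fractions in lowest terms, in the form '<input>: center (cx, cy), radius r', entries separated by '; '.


x1: center (1/2, 1/2), radius 1/5; x2: center (1/14, 3/7), radius 1/70; x3: center (0, 3/7), radius 1/63


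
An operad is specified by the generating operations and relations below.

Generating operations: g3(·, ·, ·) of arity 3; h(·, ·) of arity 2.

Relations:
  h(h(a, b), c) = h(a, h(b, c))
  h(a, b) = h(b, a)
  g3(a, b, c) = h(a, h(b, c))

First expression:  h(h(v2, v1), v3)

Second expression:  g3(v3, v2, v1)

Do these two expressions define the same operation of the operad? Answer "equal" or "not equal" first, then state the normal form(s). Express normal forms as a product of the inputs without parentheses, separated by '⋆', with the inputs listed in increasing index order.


equal; the common form is v1 ⋆ v2 ⋆ v3

In normal form, the first expression is v1 ⋆ v2 ⋆ v3
In normal form, the second expression is v1 ⋆ v2 ⋆ v3
Both agree, so they are equal.


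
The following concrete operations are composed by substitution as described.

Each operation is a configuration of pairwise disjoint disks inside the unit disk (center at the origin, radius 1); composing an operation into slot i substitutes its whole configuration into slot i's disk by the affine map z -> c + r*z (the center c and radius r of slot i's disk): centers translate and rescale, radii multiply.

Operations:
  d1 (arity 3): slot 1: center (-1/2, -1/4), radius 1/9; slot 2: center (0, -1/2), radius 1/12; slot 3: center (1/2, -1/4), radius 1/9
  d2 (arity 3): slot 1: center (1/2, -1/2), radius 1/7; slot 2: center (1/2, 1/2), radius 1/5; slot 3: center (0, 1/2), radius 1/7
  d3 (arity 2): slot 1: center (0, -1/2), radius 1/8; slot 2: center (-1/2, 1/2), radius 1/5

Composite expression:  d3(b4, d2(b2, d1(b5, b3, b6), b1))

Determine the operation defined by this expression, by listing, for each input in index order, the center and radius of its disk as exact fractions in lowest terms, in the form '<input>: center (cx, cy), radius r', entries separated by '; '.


b1: center (-1/2, 3/5), radius 1/35; b2: center (-2/5, 2/5), radius 1/35; b3: center (-2/5, 29/50), radius 1/300; b4: center (0, -1/2), radius 1/8; b5: center (-21/50, 59/100), radius 1/225; b6: center (-19/50, 59/100), radius 1/225

Below d3, radii multiply path by path; the b-disk centers shift.
for b4, the 1-step affine chain lands on center (0, -1/2), radius 1/8
for b2, the 2-step affine chain lands on center (-2/5, 2/5), radius 1/35
for b5, the 3-step affine chain lands on center (-21/50, 59/100), radius 1/225
for b3, the 3-step affine chain lands on center (-2/5, 29/50), radius 1/300
for b6, the 3-step affine chain lands on center (-19/50, 59/100), radius 1/225
for b1, the 2-step affine chain lands on center (-1/2, 3/5), radius 1/35


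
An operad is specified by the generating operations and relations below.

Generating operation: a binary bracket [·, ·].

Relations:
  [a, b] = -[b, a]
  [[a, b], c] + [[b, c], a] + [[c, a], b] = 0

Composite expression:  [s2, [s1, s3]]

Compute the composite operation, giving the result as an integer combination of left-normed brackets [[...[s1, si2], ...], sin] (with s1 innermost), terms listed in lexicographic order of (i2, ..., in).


-[[s1, s3], s2]

Skip Jacobi rewriting: expand, keep s1-initial words, read off terms.
Composite bracket: [s2, [s1, s3]]
Expanding via [a, b] = ab - ba: 4 signed words (2^2 = 4).
The s1-initial words carry the normal form:
  s1s3s2 appears with sign -1, giving the term -[[s1, s3], s2]


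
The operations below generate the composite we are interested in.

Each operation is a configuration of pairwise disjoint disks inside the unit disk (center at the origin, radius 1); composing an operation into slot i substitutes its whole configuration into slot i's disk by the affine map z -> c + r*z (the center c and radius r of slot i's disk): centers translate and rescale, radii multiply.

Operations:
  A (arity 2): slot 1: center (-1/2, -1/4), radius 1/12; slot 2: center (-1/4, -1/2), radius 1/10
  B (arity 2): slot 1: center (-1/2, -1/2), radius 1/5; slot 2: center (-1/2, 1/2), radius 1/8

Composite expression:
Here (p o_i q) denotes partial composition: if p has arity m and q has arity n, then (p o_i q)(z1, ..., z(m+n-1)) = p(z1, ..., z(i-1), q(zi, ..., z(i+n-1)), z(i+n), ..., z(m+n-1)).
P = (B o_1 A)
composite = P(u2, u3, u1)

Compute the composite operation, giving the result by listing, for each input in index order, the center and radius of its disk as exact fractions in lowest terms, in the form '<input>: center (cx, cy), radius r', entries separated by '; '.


u1: center (-1/2, 1/2), radius 1/8; u2: center (-3/5, -11/20), radius 1/60; u3: center (-11/20, -3/5), radius 1/50


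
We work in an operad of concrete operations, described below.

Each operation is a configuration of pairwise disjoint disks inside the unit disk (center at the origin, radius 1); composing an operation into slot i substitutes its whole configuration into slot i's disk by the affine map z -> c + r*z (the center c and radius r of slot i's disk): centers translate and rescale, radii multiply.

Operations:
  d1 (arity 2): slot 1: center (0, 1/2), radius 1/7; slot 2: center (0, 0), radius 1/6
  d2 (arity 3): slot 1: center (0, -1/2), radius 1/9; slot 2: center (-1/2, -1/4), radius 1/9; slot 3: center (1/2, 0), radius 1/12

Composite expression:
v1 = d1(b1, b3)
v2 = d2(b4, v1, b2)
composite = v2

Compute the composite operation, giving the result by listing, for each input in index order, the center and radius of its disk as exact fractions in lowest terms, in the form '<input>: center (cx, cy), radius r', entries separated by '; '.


b1: center (-1/2, -7/36), radius 1/63; b2: center (1/2, 0), radius 1/12; b3: center (-1/2, -1/4), radius 1/54; b4: center (0, -1/2), radius 1/9

Nesting under d2 composes maps z -> c + r*z down each b-path.
tracing b4 down its 1-map path: center (0, -1/2), radius 1/9
tracing b1 down its 2-map path: center (-1/2, -7/36), radius 1/63
tracing b3 down its 2-map path: center (-1/2, -1/4), radius 1/54
tracing b2 down its 1-map path: center (1/2, 0), radius 1/12


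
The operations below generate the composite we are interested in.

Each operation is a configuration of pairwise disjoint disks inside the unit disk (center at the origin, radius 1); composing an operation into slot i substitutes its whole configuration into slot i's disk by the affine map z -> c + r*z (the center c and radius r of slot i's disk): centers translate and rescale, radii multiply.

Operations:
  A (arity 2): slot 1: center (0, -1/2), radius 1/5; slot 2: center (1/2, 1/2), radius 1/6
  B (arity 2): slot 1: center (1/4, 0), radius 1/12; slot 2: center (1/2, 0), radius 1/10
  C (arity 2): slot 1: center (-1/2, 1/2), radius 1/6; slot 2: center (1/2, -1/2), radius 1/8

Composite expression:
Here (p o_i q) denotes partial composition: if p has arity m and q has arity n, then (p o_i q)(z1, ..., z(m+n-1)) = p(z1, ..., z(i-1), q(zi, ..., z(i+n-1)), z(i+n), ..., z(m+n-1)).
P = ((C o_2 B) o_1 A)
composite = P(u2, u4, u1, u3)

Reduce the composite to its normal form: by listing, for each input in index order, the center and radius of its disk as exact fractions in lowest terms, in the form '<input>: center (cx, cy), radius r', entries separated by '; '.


u1: center (17/32, -1/2), radius 1/96; u2: center (-1/2, 5/12), radius 1/30; u3: center (9/16, -1/2), radius 1/80; u4: center (-5/12, 7/12), radius 1/36

Affine substitution under C: radii multiply and u-centers shift.
for u2, the 2-step affine chain lands on center (-1/2, 5/12), radius 1/30
for u4, the 2-step affine chain lands on center (-5/12, 7/12), radius 1/36
for u1, the 2-step affine chain lands on center (17/32, -1/2), radius 1/96
for u3, the 2-step affine chain lands on center (9/16, -1/2), radius 1/80


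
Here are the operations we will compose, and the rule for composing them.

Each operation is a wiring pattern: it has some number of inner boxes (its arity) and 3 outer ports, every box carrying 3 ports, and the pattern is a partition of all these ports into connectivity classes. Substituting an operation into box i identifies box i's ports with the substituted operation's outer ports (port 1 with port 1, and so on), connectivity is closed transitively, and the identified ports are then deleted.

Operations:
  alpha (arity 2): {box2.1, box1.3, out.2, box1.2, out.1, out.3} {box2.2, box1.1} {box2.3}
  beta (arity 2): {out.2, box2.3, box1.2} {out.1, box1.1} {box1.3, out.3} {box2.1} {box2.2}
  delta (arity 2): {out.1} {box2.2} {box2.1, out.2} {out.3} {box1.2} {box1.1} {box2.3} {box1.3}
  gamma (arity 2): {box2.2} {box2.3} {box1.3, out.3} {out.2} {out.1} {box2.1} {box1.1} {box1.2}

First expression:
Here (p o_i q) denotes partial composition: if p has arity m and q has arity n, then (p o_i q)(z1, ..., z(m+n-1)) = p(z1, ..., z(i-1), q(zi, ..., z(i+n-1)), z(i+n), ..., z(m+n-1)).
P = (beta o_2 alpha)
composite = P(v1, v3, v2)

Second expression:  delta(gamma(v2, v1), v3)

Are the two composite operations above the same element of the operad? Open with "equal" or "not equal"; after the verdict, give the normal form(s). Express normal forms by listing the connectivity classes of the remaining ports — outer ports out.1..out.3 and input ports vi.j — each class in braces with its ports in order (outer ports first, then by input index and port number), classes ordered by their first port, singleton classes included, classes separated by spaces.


not equal: they reduce to {out.1, v1.1} {out.2, v1.2, v2.1, v3.2, v3.3} {out.3, v1.3} {v2.2, v3.1} {v2.3} and {out.1} {out.2, v3.1} {out.3} {v1.1} {v1.2} {v1.3} {v2.1} {v2.2} {v2.3} {v3.2} {v3.3}

In normal form, the first expression is {out.1, v1.1} {out.2, v1.2, v2.1, v3.2, v3.3} {out.3, v1.3} {v2.2, v3.1} {v2.3}
In normal form, the second expression is {out.1} {out.2, v3.1} {out.3} {v1.1} {v1.2} {v1.3} {v2.1} {v2.2} {v2.3} {v3.2} {v3.3}
Distinct normal forms: not equal.


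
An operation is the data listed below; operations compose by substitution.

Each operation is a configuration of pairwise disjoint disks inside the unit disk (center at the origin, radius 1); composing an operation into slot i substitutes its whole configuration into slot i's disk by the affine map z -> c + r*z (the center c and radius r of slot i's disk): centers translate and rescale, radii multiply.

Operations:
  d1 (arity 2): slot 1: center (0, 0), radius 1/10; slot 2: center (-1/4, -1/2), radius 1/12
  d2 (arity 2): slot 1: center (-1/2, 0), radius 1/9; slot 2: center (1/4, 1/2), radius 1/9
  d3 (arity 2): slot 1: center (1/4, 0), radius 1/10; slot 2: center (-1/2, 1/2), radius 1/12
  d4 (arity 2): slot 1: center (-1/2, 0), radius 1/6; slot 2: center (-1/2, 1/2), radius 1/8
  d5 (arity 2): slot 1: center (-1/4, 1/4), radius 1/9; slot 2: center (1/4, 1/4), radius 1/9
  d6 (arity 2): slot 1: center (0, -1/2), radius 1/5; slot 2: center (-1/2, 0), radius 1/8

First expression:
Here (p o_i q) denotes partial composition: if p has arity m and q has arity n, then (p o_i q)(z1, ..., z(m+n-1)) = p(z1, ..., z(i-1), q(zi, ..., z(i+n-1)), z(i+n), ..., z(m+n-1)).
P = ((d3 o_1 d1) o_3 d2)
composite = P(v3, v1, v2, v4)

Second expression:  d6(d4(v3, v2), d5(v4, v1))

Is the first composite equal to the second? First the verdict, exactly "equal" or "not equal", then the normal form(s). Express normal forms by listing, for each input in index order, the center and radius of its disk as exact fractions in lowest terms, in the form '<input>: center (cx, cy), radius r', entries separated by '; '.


not equal; the first gives v1: center (9/40, -1/20), radius 1/120; v2: center (-13/24, 1/2), radius 1/108; v3: center (1/4, 0), radius 1/100; v4: center (-23/48, 13/24), radius 1/108 and the second v1: center (-15/32, 1/32), radius 1/72; v2: center (-1/10, -2/5), radius 1/40; v3: center (-1/10, -1/2), radius 1/30; v4: center (-17/32, 1/32), radius 1/72

In normal form, the first expression is v1: center (9/40, -1/20), radius 1/120; v2: center (-13/24, 1/2), radius 1/108; v3: center (1/4, 0), radius 1/100; v4: center (-23/48, 13/24), radius 1/108
In normal form, the second expression is v1: center (-15/32, 1/32), radius 1/72; v2: center (-1/10, -2/5), radius 1/40; v3: center (-1/10, -1/2), radius 1/30; v4: center (-17/32, 1/32), radius 1/72
No match — not equal.


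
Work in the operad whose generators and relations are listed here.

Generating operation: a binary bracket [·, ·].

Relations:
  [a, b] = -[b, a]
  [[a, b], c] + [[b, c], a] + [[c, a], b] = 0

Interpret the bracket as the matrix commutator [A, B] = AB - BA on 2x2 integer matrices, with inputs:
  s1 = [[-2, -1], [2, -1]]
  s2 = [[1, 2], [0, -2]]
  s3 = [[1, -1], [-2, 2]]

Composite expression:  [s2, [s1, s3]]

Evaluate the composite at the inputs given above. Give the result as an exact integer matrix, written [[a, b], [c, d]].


[s1, s3] = [[4, 0], [-4, -4]]
[s2, [s1, s3]] = [[-8, -16], [12, 8]]

[[-8, -16], [12, 8]]


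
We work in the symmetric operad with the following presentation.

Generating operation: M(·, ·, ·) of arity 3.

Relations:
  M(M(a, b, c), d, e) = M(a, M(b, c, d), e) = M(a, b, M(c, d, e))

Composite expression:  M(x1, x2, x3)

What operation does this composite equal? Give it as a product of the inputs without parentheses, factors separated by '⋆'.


x1 ⋆ x2 ⋆ x3

The M-tree's shape is irrelevant; the x-reading-order decides.
M(x1, x2, x3) spells out as x1 ⋆ x2 ⋆ x3


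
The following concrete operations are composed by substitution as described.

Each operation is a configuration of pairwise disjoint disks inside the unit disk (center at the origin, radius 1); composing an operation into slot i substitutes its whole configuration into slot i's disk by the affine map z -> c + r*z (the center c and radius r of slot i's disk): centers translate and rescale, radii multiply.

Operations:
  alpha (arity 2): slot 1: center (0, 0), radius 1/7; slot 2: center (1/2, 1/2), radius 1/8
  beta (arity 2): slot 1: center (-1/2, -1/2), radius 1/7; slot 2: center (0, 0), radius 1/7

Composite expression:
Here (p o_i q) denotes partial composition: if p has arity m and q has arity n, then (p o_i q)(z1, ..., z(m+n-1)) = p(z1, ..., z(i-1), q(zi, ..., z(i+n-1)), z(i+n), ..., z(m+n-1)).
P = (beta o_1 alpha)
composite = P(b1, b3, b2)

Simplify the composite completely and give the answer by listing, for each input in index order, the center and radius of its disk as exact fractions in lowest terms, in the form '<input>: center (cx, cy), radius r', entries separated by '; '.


b1: center (-1/2, -1/2), radius 1/49; b2: center (0, 0), radius 1/7; b3: center (-3/7, -3/7), radius 1/56

Nesting under beta composes maps z -> c + r*z down each b-path.
b1: after 2 affine steps, its disk has center (-1/2, -1/2), radius 1/49
b3: after 2 affine steps, its disk has center (-3/7, -3/7), radius 1/56
b2: after 1 affine step, its disk has center (0, 0), radius 1/7


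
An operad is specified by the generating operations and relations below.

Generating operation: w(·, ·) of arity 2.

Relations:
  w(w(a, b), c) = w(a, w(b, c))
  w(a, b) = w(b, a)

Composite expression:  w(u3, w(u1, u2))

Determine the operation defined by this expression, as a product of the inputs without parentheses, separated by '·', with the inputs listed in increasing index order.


u1 · u2 · u3

Key point: w commutes, so take the u-inputs in any fixed order.
w(u1, u2) spells out as u1 · u2
w(u3, w(u1, u2)) spells out as u3 · u1 · u2
sorting the factors by input index: u1 · u2 · u3


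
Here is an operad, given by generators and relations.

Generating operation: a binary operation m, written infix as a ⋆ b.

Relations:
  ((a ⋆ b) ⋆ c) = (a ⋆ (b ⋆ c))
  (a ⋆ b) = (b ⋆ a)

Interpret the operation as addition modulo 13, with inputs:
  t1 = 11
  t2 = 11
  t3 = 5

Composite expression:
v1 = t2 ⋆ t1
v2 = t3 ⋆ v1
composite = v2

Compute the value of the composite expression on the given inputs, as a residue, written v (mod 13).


1 (mod 13)

(t2 ⋆ t1) = 9
(t3 ⋆ (t2 ⋆ t1)) = 1


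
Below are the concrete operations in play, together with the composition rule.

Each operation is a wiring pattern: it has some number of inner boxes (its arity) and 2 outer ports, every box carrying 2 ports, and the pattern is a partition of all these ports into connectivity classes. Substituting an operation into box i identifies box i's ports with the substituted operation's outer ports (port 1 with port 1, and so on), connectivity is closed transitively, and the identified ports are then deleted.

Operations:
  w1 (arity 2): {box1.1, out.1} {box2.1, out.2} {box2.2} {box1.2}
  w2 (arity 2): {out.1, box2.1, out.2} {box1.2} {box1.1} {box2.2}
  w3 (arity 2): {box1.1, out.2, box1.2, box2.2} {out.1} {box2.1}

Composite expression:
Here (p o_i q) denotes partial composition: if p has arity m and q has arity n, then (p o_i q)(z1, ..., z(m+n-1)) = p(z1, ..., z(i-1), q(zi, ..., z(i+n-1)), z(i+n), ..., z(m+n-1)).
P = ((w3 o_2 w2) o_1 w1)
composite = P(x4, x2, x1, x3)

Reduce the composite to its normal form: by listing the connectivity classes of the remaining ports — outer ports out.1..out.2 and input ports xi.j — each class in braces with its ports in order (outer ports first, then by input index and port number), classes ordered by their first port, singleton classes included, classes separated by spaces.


{out.1} {out.2, x2.1, x3.1, x4.1} {x1.1} {x1.2} {x2.2} {x3.2} {x4.2}

Two ports join when wires chain via w3-identified ports.
w1 over (x4, x2) gives {out.1, x4.1} {out.2, x2.1} {x2.2} {x4.2}, out.j being that stage's outer ports
w2 over (x1, x3) gives {out.1, out.2, x3.1} {x1.1} {x1.2} {x3.2}, out.j being that stage's outer ports
w3 over (x4, x2, x1, x3) gives {out.1} {out.2, x2.1, x3.1, x4.1} {x1.1} {x1.2} {x2.2} {x3.2} {x4.2}, out.j being that stage's outer ports


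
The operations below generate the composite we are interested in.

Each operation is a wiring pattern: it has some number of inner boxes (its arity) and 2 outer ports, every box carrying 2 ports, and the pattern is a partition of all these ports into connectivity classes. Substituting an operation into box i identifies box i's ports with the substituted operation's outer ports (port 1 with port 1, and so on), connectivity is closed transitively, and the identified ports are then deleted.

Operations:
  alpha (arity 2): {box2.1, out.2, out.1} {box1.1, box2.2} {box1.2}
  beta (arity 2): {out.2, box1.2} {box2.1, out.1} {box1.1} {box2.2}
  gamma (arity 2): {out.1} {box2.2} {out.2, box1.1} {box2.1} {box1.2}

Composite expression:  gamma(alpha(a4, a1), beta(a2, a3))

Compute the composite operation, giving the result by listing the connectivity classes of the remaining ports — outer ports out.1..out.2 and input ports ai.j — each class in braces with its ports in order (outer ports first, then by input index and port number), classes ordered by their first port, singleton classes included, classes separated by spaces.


Treat the ports identified at gamma as solder joints: merge, then drop.
the subtree at alpha composes to {out.1, out.2, a1.1} {a1.2, a4.1} {a4.2} on (a4, a1); out.j = own outer ports
the subtree at beta composes to {out.1, a3.1} {out.2, a2.2} {a2.1} {a3.2} on (a2, a3); out.j = own outer ports
the subtree at gamma composes to {out.1} {out.2, a1.1} {a1.2, a4.1} {a2.1} {a2.2} {a3.1} {a3.2} {a4.2} on (a4, a1, a2, a3); out.j = own outer ports

{out.1} {out.2, a1.1} {a1.2, a4.1} {a2.1} {a2.2} {a3.1} {a3.2} {a4.2}


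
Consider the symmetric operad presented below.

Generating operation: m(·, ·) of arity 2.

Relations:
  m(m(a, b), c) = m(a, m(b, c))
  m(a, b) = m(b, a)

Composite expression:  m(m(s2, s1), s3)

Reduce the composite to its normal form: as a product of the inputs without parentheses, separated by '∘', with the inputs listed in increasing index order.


s1 ∘ s2 ∘ s3

Key point: m commutes, so take the s-inputs in any fixed order.
m(s2, s1) unparenthesizes to s2 ∘ s1
m(m(s2, s1), s3) unparenthesizes to s2 ∘ s1 ∘ s3
the factors in increasing index order: s1 ∘ s2 ∘ s3


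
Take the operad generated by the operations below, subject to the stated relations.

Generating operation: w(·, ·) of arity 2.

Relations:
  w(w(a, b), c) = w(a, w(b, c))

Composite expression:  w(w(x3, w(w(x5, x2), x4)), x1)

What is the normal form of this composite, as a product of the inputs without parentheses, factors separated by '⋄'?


x3 ⋄ x5 ⋄ x2 ⋄ x4 ⋄ x1

Key point: w is associative — brackets drop, the x-order remains.
w(x5, x2) linearizes to x5 ⋄ x2
w(w(x5, x2), x4) linearizes to x5 ⋄ x2 ⋄ x4
w(x3, w(w(x5, x2), x4)) linearizes to x3 ⋄ x5 ⋄ x2 ⋄ x4
w(w(x3, w(w(x5, x2), x4)), x1) linearizes to x3 ⋄ x5 ⋄ x2 ⋄ x4 ⋄ x1
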